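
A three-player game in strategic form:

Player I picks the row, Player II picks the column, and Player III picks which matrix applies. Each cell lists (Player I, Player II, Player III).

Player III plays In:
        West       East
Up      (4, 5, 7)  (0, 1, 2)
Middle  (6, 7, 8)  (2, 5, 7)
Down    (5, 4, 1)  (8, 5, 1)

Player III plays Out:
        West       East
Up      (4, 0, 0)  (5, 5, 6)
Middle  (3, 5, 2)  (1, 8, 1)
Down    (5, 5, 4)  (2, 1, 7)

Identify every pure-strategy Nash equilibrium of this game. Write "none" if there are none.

(Up, East, Out), (Middle, West, In), (Down, West, Out)

For each player, find the best response to each opponent profile; mutual best responses are the pure NE.
Player I against (West, In): payoffs 4, 6, 5 → best response Middle.
Player I against (West, Out): payoffs 4, 3, 5 → best response Down.
Player I against (East, In): payoffs 0, 2, 8 → best response Down.
Player I against (East, Out): payoffs 5, 1, 2 → best response Up.
Player II against (Up, In): payoffs 5, 1 → best response West.
Player II against (Up, Out): payoffs 0, 5 → best response East.
Player II against (Middle, In): payoffs 7, 5 → best response West.
Player II against (Middle, Out): payoffs 5, 8 → best response East.
Player II against (Down, In): payoffs 4, 5 → best response East.
Player II against (Down, Out): payoffs 5, 1 → best response West.
Player III against (Up, West): payoffs 7, 0 → best response In.
Player III against (Up, East): payoffs 2, 6 → best response Out.
Player III against (Middle, West): payoffs 8, 2 → best response In.
Player III against (Middle, East): payoffs 7, 1 → best response In.
Player III against (Down, West): payoffs 1, 4 → best response Out.
Player III against (Down, East): payoffs 1, 7 → best response Out.
Mutual best responses: (Up, East, Out); (Middle, West, In); (Down, West, Out).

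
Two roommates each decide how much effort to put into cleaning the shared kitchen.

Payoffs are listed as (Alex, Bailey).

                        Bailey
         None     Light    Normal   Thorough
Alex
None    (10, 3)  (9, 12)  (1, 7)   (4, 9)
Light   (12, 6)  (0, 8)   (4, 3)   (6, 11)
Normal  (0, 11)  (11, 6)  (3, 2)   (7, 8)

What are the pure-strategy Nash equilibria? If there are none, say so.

There is no pure-strategy Nash equilibrium.

For each player, find the best response to each opponent profile; mutual best responses are the pure NE.
Alex against None: payoffs 10, 12, 0 → best response Light.
Alex against Light: payoffs 9, 0, 11 → best response Normal.
Alex against Normal: payoffs 1, 4, 3 → best response Light.
Alex against Thorough: payoffs 4, 6, 7 → best response Normal.
Bailey against None: payoffs 3, 12, 7, 9 → best response Light.
Bailey against Light: payoffs 6, 8, 3, 11 → best response Thorough.
Bailey against Normal: payoffs 11, 6, 2, 8 → best response None.
No profile is a mutual best response for all players.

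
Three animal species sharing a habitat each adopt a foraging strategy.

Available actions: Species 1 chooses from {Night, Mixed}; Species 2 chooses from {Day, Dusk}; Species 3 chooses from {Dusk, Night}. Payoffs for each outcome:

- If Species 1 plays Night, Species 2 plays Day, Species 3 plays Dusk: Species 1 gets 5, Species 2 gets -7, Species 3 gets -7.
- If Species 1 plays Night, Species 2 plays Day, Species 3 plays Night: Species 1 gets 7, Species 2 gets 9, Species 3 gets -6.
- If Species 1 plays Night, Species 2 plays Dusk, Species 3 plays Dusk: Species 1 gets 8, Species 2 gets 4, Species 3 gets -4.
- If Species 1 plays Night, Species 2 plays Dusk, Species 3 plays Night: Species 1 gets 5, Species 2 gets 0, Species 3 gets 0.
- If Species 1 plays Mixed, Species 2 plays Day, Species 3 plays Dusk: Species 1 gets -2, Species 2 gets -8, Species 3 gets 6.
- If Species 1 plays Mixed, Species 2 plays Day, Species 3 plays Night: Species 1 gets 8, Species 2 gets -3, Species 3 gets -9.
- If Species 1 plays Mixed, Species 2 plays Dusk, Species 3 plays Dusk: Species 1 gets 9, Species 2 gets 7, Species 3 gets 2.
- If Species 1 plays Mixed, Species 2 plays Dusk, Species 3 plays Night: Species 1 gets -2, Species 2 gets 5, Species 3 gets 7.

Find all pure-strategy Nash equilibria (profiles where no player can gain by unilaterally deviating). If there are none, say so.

Species 1 against (Day, Dusk): payoffs 5, -2 → best response Night.
Species 1 against (Day, Night): payoffs 7, 8 → best response Mixed.
Species 1 against (Dusk, Dusk): payoffs 8, 9 → best response Mixed.
Species 1 against (Dusk, Night): payoffs 5, -2 → best response Night.
Species 2 against (Night, Dusk): payoffs -7, 4 → best response Dusk.
Species 2 against (Night, Night): payoffs 9, 0 → best response Day.
Species 2 against (Mixed, Dusk): payoffs -8, 7 → best response Dusk.
Species 2 against (Mixed, Night): payoffs -3, 5 → best response Dusk.
Species 3 against (Night, Day): payoffs -7, -6 → best response Night.
Species 3 against (Night, Dusk): payoffs -4, 0 → best response Night.
Species 3 against (Mixed, Day): payoffs 6, -9 → best response Dusk.
Species 3 against (Mixed, Dusk): payoffs 2, 7 → best response Night.
No profile is a mutual best response for all players.

This game has no pure Nash equilibrium.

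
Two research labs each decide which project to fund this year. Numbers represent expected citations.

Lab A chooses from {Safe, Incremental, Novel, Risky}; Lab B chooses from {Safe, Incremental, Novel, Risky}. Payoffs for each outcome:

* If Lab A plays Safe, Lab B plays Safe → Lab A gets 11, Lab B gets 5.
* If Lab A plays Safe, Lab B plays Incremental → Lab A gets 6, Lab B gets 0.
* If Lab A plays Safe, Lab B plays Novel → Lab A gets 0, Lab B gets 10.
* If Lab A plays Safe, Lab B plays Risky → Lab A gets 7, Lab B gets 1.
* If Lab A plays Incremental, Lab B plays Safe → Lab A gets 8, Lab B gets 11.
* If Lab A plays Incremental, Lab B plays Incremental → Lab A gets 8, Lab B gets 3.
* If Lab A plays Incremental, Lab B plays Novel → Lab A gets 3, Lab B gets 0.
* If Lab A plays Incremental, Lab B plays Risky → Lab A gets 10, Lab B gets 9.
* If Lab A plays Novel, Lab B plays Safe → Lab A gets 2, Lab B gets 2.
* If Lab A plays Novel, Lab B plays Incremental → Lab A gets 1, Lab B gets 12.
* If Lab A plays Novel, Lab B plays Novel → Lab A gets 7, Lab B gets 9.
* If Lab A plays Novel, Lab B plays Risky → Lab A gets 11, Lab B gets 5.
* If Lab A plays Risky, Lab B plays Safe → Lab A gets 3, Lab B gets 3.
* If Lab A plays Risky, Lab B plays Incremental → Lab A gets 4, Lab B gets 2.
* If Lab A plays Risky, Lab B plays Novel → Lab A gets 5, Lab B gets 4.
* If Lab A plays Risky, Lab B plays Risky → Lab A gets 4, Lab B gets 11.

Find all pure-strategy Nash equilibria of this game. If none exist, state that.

There is no pure-strategy Nash equilibrium.

Lab A against Safe: payoffs 11, 8, 2, 3 → best response Safe.
Lab A against Incremental: payoffs 6, 8, 1, 4 → best response Incremental.
Lab A against Novel: payoffs 0, 3, 7, 5 → best response Novel.
Lab A against Risky: payoffs 7, 10, 11, 4 → best response Novel.
Lab B against Safe: payoffs 5, 0, 10, 1 → best response Novel.
Lab B against Incremental: payoffs 11, 3, 0, 9 → best response Safe.
Lab B against Novel: payoffs 2, 12, 9, 5 → best response Incremental.
Lab B against Risky: payoffs 3, 2, 4, 11 → best response Risky.
No profile is a mutual best response for all players.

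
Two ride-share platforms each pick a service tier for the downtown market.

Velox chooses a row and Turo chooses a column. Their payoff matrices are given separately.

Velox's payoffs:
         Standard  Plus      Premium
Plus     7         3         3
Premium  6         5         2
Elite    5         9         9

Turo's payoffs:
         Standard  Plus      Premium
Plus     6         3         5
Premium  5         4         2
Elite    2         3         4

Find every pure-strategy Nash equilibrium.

Velox against Standard: payoffs 7, 6, 5 → best response Plus.
Velox against Plus: payoffs 3, 5, 9 → best response Elite.
Velox against Premium: payoffs 3, 2, 9 → best response Elite.
Turo against Plus: payoffs 6, 3, 5 → best response Standard.
Turo against Premium: payoffs 5, 4, 2 → best response Standard.
Turo against Elite: payoffs 2, 3, 4 → best response Premium.
Mutual best responses: (Plus, Standard); (Elite, Premium).

(Plus, Standard) and (Elite, Premium)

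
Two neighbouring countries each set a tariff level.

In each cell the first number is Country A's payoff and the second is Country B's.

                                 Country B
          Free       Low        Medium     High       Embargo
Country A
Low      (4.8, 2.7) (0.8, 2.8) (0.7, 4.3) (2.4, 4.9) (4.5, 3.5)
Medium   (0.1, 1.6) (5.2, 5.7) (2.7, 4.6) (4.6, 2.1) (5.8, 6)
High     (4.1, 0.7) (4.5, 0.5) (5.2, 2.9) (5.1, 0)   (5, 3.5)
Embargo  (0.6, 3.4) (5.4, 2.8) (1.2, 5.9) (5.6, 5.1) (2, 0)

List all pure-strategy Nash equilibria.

Pure NE: (Medium, Embargo)

(Low, Free): Country B can switch to Low (2.7 → 2.8). Not NE.
(Low, Low): Country A can switch to Medium (0.8 → 5.2). Not NE.
(Low, Medium): Country A can switch to Medium (0.7 → 2.7). Not NE.
(Low, High): Country A can switch to Medium (2.4 → 4.6). Not NE.
(Low, Embargo): Country A can switch to Medium (4.5 → 5.8). Not NE.
(Medium, Free): Country A can switch to Low (0.1 → 4.8). Not NE.
(Medium, Embargo): Country A gets 5.8, best alternative 5; Country B gets 6, best alternative 5.7. No profitable deviation — NE.
(The remaining 13 profiles each have a profitable deviation by the same check.)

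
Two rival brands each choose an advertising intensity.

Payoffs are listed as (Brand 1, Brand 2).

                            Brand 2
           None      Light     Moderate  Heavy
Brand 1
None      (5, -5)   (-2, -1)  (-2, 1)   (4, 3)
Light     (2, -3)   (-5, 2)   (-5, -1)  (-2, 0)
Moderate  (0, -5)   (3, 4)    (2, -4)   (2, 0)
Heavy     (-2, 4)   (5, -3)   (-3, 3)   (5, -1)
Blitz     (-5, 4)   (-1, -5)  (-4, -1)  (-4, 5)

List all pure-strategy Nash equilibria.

(None, None): Brand 2 can switch to Light (-5 → -1). Not NE.
(None, Light): Brand 1 can switch to Moderate (-2 → 3). Not NE.
(None, Moderate): Brand 1 can switch to Moderate (-2 → 2). Not NE.
(None, Heavy): Brand 1 can switch to Heavy (4 → 5). Not NE.
(Light, None): Brand 1 can switch to None (2 → 5). Not NE.
(Light, Light): Brand 1 can switch to None (-5 → -2). Not NE.
(Light, Moderate): Brand 1 can switch to None (-5 → -2). Not NE.
(Light, Heavy): Brand 1 can switch to None (-2 → 4). Not NE.
(Moderate, None): Brand 1 can switch to None (0 → 5). Not NE.
(Moderate, Light): Brand 1 can switch to Heavy (3 → 5). Not NE.
(The remaining 10 profiles each have a profitable deviation by the same check.)

none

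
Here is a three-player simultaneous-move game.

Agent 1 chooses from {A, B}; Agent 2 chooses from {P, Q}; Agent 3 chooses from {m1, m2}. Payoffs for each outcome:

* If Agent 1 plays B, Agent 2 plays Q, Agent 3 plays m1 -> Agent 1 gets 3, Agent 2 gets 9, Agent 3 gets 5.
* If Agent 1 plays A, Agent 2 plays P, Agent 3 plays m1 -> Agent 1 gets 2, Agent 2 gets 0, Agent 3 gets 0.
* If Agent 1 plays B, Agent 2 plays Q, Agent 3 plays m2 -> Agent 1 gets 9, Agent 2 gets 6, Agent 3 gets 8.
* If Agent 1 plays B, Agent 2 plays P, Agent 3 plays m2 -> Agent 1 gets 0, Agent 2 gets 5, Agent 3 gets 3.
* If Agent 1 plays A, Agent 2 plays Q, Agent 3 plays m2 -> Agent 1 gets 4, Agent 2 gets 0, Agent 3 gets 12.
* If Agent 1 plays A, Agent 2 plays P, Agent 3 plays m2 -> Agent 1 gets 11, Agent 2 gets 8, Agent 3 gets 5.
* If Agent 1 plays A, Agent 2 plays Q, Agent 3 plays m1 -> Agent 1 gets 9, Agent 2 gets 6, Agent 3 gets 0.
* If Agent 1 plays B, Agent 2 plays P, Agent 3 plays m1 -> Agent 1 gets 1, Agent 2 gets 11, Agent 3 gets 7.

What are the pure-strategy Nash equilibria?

Agent 1 against (P, m1): payoffs 2, 1 → best response A.
Agent 1 against (P, m2): payoffs 11, 0 → best response A.
Agent 1 against (Q, m1): payoffs 9, 3 → best response A.
Agent 1 against (Q, m2): payoffs 4, 9 → best response B.
Agent 2 against (A, m1): payoffs 0, 6 → best response Q.
Agent 2 against (A, m2): payoffs 8, 0 → best response P.
Agent 2 against (B, m1): payoffs 11, 9 → best response P.
Agent 2 against (B, m2): payoffs 5, 6 → best response Q.
Agent 3 against (A, P): payoffs 0, 5 → best response m2.
Agent 3 against (A, Q): payoffs 0, 12 → best response m2.
Agent 3 against (B, P): payoffs 7, 3 → best response m1.
Agent 3 against (B, Q): payoffs 5, 8 → best response m2.
Mutual best responses: (A, P, m2); (B, Q, m2).

(A, P, m2) and (B, Q, m2)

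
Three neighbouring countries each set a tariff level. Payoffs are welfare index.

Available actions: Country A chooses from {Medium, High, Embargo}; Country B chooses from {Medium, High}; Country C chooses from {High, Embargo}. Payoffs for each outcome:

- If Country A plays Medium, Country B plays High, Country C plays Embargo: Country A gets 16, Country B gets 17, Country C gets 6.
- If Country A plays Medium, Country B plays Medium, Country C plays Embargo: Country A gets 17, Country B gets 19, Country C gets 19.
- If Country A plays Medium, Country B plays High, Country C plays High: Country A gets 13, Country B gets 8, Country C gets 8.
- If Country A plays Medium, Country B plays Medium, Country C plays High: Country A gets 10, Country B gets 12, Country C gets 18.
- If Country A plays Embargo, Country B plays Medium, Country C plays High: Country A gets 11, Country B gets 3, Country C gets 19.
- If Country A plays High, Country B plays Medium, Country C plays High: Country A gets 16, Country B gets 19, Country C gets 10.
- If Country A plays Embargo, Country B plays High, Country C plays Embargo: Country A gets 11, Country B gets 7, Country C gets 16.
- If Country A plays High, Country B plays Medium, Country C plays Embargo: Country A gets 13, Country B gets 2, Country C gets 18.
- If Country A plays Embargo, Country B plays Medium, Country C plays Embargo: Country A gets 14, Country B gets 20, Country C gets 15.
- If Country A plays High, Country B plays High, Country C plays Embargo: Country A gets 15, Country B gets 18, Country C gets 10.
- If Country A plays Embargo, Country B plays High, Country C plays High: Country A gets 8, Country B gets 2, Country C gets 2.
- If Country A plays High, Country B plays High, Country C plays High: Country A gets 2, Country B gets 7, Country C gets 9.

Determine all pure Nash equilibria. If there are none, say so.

The unique pure-strategy Nash equilibrium is (Medium, Medium, Embargo).

(Medium, Medium, High): Country A can switch to High (10 → 16). Not NE.
(Medium, Medium, Embargo): Country A gets 17, best alternative 14; Country B gets 19, best alternative 17; Country C gets 19, best alternative 18. No profitable deviation — NE.
(Medium, High, High): Country B can switch to Medium (8 → 12). Not NE.
(Medium, High, Embargo): Country B can switch to Medium (17 → 19). Not NE.
(High, Medium, High): Country C can switch to Embargo (10 → 18). Not NE.
(High, Medium, Embargo): Country A can switch to Medium (13 → 17). Not NE.
(High, High, High): Country A can switch to Medium (2 → 13). Not NE.
(High, High, Embargo): Country A can switch to Medium (15 → 16). Not NE.
(Embargo, Medium, High): Country A can switch to High (11 → 16). Not NE.
(Embargo, Medium, Embargo): Country A can switch to Medium (14 → 17). Not NE.
(Embargo, High, High): Country A can switch to Medium (8 → 13). Not NE.
(Embargo, High, Embargo): Country A can switch to Medium (11 → 16). Not NE.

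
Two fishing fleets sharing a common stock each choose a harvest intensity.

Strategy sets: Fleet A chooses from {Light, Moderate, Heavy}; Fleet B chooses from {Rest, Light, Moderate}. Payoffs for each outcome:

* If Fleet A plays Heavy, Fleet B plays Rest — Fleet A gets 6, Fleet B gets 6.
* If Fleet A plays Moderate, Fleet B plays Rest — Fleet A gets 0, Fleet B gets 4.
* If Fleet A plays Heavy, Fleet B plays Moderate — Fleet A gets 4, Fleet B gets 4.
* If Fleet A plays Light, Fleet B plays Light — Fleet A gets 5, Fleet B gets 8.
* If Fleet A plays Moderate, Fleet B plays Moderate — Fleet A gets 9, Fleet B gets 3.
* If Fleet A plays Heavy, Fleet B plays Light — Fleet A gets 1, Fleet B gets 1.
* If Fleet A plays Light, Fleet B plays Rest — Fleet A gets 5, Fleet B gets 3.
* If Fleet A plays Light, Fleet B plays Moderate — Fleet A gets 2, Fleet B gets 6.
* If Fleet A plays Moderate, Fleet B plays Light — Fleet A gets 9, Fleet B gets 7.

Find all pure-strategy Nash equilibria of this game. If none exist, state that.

Fleet A against Rest: payoffs 5, 0, 6 → best response Heavy.
Fleet A against Light: payoffs 5, 9, 1 → best response Moderate.
Fleet A against Moderate: payoffs 2, 9, 4 → best response Moderate.
Fleet B against Light: payoffs 3, 8, 6 → best response Light.
Fleet B against Moderate: payoffs 4, 7, 3 → best response Light.
Fleet B against Heavy: payoffs 6, 1, 4 → best response Rest.
Mutual best responses: (Moderate, Light); (Heavy, Rest).

The pure Nash equilibria are (Moderate, Light), (Heavy, Rest).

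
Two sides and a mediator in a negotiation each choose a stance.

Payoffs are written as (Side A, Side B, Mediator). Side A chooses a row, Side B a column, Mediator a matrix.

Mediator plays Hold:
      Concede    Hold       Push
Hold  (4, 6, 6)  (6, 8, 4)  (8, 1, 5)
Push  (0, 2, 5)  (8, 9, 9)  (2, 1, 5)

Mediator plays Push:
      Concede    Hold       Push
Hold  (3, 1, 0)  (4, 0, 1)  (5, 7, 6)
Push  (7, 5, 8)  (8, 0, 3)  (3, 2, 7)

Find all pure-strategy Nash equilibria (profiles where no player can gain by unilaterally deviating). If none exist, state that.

Check each profile: it is a Nash equilibrium iff no player can strictly gain by switching unilaterally.
(Hold, Concede, Hold): Side B can switch to Hold (6 → 8). Not NE.
(Hold, Concede, Push): Side A can switch to Push (3 → 7). Not NE.
(Hold, Hold, Hold): Side A can switch to Push (6 → 8). Not NE.
(Hold, Hold, Push): Side A can switch to Push (4 → 8). Not NE.
(Hold, Push, Hold): Side B can switch to Concede (1 → 6). Not NE.
(Hold, Push, Push): Side A gets 5, best alternative 3; Side B gets 7, best alternative 1; Mediator gets 6, best alternative 5. No profitable deviation — NE.
(Push, Concede, Hold): Side A can switch to Hold (0 → 4). Not NE.
(Push, Concede, Push): Side A gets 7, best alternative 3; Side B gets 5, best alternative 2; Mediator gets 8, best alternative 5. No profitable deviation — NE.
(Push, Hold, Hold): Side A gets 8, best alternative 6; Side B gets 9, best alternative 2; Mediator gets 9, best alternative 3. No profitable deviation — NE.
(The remaining 3 profiles each have a profitable deviation by the same check.)

Pure-strategy Nash equilibria: (Hold, Push, Push); (Push, Concede, Push); (Push, Hold, Hold)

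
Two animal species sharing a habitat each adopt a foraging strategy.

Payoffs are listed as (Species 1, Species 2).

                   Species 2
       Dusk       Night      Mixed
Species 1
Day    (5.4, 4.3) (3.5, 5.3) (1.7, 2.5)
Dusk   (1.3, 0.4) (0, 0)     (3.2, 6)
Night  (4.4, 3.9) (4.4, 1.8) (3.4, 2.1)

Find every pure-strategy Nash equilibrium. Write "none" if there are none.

This game has no pure Nash equilibrium.

Species 1 against Dusk: payoffs 5.4, 1.3, 4.4 → best response Day.
Species 1 against Night: payoffs 3.5, 0, 4.4 → best response Night.
Species 1 against Mixed: payoffs 1.7, 3.2, 3.4 → best response Night.
Species 2 against Day: payoffs 4.3, 5.3, 2.5 → best response Night.
Species 2 against Dusk: payoffs 0.4, 0, 6 → best response Mixed.
Species 2 against Night: payoffs 3.9, 1.8, 2.1 → best response Dusk.
No profile is a mutual best response for all players.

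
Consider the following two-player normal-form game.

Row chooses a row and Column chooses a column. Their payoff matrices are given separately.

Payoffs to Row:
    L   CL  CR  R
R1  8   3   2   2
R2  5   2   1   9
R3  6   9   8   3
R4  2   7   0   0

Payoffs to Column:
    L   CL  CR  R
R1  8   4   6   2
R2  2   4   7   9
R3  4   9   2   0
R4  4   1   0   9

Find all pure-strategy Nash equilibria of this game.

For each strategy profile, look for a profitable unilateral deviation.
(R1, L): Row gets 8, best alternative 6; Column gets 8, best alternative 6. No profitable deviation — NE.
(R1, CL): Row can switch to R3 (3 → 9). Not NE.
(R1, CR): Row can switch to R3 (2 → 8). Not NE.
(R1, R): Row can switch to R2 (2 → 9). Not NE.
(R2, L): Row can switch to R1 (5 → 8). Not NE.
(R2, CL): Row can switch to R1 (2 → 3). Not NE.
(R2, CR): Row can switch to R1 (1 → 2). Not NE.
(R2, R): Row gets 9, best alternative 3; Column gets 9, best alternative 7. No profitable deviation — NE.
(R3, CL): Row gets 9, best alternative 7; Column gets 9, best alternative 4. No profitable deviation — NE.
(The remaining 7 profiles each have a profitable deviation by the same check.)

The pure Nash equilibria are (R1, L), (R2, R), (R3, CL).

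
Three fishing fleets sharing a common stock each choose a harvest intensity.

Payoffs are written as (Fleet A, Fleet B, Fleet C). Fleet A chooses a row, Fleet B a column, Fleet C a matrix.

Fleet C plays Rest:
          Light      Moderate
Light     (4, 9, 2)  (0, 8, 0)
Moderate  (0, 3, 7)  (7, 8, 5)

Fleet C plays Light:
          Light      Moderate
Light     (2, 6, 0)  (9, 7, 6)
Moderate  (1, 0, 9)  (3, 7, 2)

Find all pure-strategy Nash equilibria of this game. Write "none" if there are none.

(Light, Light, Rest) and (Light, Moderate, Light) and (Moderate, Moderate, Rest)

For each player, find the best response to each opponent profile; mutual best responses are the pure NE.
Fleet A against (Light, Rest): payoffs 4, 0 → best response Light.
Fleet A against (Light, Light): payoffs 2, 1 → best response Light.
Fleet A against (Moderate, Rest): payoffs 0, 7 → best response Moderate.
Fleet A against (Moderate, Light): payoffs 9, 3 → best response Light.
Fleet B against (Light, Rest): payoffs 9, 8 → best response Light.
Fleet B against (Light, Light): payoffs 6, 7 → best response Moderate.
Fleet B against (Moderate, Rest): payoffs 3, 8 → best response Moderate.
Fleet B against (Moderate, Light): payoffs 0, 7 → best response Moderate.
Fleet C against (Light, Light): payoffs 2, 0 → best response Rest.
Fleet C against (Light, Moderate): payoffs 0, 6 → best response Light.
Fleet C against (Moderate, Light): payoffs 7, 9 → best response Light.
Fleet C against (Moderate, Moderate): payoffs 5, 2 → best response Rest.
Mutual best responses: (Light, Light, Rest); (Light, Moderate, Light); (Moderate, Moderate, Rest).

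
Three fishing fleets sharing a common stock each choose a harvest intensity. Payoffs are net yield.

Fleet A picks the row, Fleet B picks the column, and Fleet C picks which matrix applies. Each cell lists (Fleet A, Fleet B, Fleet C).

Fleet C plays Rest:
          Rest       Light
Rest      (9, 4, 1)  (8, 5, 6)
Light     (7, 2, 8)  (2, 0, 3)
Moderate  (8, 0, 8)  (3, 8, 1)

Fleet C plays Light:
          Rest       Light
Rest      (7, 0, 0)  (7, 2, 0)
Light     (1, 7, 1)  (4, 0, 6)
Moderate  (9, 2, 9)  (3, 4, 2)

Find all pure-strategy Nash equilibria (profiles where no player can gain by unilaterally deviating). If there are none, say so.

Fleet A against (Rest, Rest): payoffs 9, 7, 8 → best response Rest.
Fleet A against (Rest, Light): payoffs 7, 1, 9 → best response Moderate.
Fleet A against (Light, Rest): payoffs 8, 2, 3 → best response Rest.
Fleet A against (Light, Light): payoffs 7, 4, 3 → best response Rest.
Fleet B against (Rest, Rest): payoffs 4, 5 → best response Light.
Fleet B against (Rest, Light): payoffs 0, 2 → best response Light.
Fleet B against (Light, Rest): payoffs 2, 0 → best response Rest.
Fleet B against (Light, Light): payoffs 7, 0 → best response Rest.
Fleet B against (Moderate, Rest): payoffs 0, 8 → best response Light.
Fleet B against (Moderate, Light): payoffs 2, 4 → best response Light.
Fleet C against (Rest, Rest): payoffs 1, 0 → best response Rest.
Fleet C against (Rest, Light): payoffs 6, 0 → best response Rest.
Fleet C against (Light, Rest): payoffs 8, 1 → best response Rest.
Fleet C against (Light, Light): payoffs 3, 6 → best response Light.
Fleet C against (Moderate, Rest): payoffs 8, 9 → best response Light.
Fleet C against (Moderate, Light): payoffs 1, 2 → best response Light.
Mutual best responses: (Rest, Light, Rest).

The unique pure-strategy Nash equilibrium is (Rest, Light, Rest).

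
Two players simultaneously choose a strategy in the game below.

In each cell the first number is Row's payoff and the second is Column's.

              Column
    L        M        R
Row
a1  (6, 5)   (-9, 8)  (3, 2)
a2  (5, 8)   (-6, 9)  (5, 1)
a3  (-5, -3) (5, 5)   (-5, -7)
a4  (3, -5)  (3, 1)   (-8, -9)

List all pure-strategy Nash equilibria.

(a3, M)

(a1, L): Column can switch to M (5 → 8). Not NE.
(a1, M): Row can switch to a2 (-9 → -6). Not NE.
(a1, R): Row can switch to a2 (3 → 5). Not NE.
(a2, L): Row can switch to a1 (5 → 6). Not NE.
(a2, M): Row can switch to a3 (-6 → 5). Not NE.
(a2, R): Column can switch to L (1 → 8). Not NE.
(a3, L): Row can switch to a1 (-5 → 6). Not NE.
(a3, M): Row gets 5, best alternative 3; Column gets 5, best alternative -3. No profitable deviation — NE.
(a3, R): Row can switch to a1 (-5 → 3). Not NE.
(The remaining 3 profiles each have a profitable deviation by the same check.)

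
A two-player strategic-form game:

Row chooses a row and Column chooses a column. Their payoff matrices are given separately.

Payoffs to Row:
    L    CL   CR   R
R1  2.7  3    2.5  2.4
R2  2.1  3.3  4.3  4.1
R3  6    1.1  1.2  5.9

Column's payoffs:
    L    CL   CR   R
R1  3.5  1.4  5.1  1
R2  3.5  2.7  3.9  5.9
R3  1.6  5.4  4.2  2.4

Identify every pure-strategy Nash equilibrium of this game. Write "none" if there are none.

This game has no pure Nash equilibrium.

Mark each player's best response to every combination of opponents' strategies; a profile where every player is best-responding is a pure Nash equilibrium.
Row against L: payoffs 2.7, 2.1, 6 → best response R3.
Row against CL: payoffs 3, 3.3, 1.1 → best response R2.
Row against CR: payoffs 2.5, 4.3, 1.2 → best response R2.
Row against R: payoffs 2.4, 4.1, 5.9 → best response R3.
Column against R1: payoffs 3.5, 1.4, 5.1, 1 → best response CR.
Column against R2: payoffs 3.5, 2.7, 3.9, 5.9 → best response R.
Column against R3: payoffs 1.6, 5.4, 4.2, 2.4 → best response CL.
No profile is a mutual best response for all players.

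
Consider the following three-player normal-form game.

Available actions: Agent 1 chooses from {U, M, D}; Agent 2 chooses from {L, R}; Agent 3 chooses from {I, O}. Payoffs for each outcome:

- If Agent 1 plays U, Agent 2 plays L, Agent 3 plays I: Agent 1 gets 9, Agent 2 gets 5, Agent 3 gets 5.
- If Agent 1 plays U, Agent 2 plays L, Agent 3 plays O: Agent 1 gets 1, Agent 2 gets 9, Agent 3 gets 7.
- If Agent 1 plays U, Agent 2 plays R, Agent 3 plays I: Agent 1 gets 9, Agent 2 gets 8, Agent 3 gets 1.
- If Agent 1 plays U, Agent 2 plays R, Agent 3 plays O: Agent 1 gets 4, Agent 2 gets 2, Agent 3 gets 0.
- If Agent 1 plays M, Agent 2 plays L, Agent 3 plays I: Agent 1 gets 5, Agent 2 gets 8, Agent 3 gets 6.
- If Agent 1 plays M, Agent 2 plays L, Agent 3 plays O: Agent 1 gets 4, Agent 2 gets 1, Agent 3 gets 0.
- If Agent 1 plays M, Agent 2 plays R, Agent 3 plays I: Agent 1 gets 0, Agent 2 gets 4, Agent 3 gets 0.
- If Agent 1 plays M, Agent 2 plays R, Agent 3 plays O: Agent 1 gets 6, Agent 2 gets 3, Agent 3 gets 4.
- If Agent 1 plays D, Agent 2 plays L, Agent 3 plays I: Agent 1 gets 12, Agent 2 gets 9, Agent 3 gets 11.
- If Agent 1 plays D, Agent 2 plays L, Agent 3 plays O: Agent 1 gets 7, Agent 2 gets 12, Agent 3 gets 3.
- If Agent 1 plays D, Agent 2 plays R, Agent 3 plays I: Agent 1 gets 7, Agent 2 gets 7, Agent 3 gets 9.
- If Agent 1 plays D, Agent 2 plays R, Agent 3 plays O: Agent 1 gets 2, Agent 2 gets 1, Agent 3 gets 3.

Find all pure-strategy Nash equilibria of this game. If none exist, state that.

Mark each player's best response to every combination of opponents' strategies; a profile where every player is best-responding is a pure Nash equilibrium.
Agent 1 against (L, I): payoffs 9, 5, 12 → best response D.
Agent 1 against (L, O): payoffs 1, 4, 7 → best response D.
Agent 1 against (R, I): payoffs 9, 0, 7 → best response U.
Agent 1 against (R, O): payoffs 4, 6, 2 → best response M.
Agent 2 against (U, I): payoffs 5, 8 → best response R.
Agent 2 against (U, O): payoffs 9, 2 → best response L.
Agent 2 against (M, I): payoffs 8, 4 → best response L.
Agent 2 against (M, O): payoffs 1, 3 → best response R.
Agent 2 against (D, I): payoffs 9, 7 → best response L.
Agent 2 against (D, O): payoffs 12, 1 → best response L.
Agent 3 against (U, L): payoffs 5, 7 → best response O.
Agent 3 against (U, R): payoffs 1, 0 → best response I.
Agent 3 against (M, L): payoffs 6, 0 → best response I.
Agent 3 against (M, R): payoffs 0, 4 → best response O.
Agent 3 against (D, L): payoffs 11, 3 → best response I.
Agent 3 against (D, R): payoffs 9, 3 → best response I.
Mutual best responses: (U, R, I); (M, R, O); (D, L, I).

Pure-strategy Nash equilibria: (U, R, I); (M, R, O); (D, L, I)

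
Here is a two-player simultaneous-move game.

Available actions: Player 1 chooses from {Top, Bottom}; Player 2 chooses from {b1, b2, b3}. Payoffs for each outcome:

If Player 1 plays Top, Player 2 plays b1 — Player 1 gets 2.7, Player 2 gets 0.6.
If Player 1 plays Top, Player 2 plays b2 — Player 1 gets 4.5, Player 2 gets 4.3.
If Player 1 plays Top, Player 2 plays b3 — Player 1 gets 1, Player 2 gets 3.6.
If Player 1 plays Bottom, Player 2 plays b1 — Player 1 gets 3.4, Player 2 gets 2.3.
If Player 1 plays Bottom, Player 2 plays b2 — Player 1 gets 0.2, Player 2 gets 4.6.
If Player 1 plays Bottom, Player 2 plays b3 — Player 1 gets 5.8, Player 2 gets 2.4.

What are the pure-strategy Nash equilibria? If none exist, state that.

Pure NE: (Top, b2)

Check each profile: it is a Nash equilibrium iff no player can strictly gain by switching unilaterally.
(Top, b1): Player 1 can switch to Bottom (2.7 → 3.4). Not NE.
(Top, b2): Player 1 gets 4.5, best alternative 0.2; Player 2 gets 4.3, best alternative 3.6. No profitable deviation — NE.
(Top, b3): Player 1 can switch to Bottom (1 → 5.8). Not NE.
(Bottom, b1): Player 2 can switch to b2 (2.3 → 4.6). Not NE.
(Bottom, b2): Player 1 can switch to Top (0.2 → 4.5). Not NE.
(Bottom, b3): Player 2 can switch to b2 (2.4 → 4.6). Not NE.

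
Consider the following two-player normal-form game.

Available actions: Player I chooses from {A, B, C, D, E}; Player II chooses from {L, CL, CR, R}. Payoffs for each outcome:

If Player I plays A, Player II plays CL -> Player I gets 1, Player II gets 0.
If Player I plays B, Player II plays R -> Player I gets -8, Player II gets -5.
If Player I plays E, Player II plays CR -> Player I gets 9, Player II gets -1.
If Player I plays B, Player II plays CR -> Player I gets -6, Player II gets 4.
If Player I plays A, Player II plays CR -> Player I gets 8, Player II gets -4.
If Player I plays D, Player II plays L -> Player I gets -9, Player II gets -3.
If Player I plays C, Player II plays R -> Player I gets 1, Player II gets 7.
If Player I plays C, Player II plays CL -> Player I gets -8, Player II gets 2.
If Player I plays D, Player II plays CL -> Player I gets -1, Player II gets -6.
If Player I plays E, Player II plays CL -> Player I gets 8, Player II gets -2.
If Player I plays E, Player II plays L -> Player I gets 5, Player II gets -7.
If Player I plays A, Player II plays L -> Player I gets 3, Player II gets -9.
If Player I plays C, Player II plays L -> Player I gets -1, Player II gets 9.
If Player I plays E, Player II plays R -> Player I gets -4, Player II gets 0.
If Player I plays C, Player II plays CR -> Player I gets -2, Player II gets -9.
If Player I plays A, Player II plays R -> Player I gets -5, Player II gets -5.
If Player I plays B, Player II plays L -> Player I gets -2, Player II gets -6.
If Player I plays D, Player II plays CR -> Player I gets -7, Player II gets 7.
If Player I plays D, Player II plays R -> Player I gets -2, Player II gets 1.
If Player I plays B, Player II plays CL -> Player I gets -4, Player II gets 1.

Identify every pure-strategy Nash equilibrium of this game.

Player I against L: payoffs 3, -2, -1, -9, 5 → best response E.
Player I against CL: payoffs 1, -4, -8, -1, 8 → best response E.
Player I against CR: payoffs 8, -6, -2, -7, 9 → best response E.
Player I against R: payoffs -5, -8, 1, -2, -4 → best response C.
Player II against A: payoffs -9, 0, -4, -5 → best response CL.
Player II against B: payoffs -6, 1, 4, -5 → best response CR.
Player II against C: payoffs 9, 2, -9, 7 → best response L.
Player II against D: payoffs -3, -6, 7, 1 → best response CR.
Player II against E: payoffs -7, -2, -1, 0 → best response R.
No profile is a mutual best response for all players.

No pure-strategy Nash equilibrium.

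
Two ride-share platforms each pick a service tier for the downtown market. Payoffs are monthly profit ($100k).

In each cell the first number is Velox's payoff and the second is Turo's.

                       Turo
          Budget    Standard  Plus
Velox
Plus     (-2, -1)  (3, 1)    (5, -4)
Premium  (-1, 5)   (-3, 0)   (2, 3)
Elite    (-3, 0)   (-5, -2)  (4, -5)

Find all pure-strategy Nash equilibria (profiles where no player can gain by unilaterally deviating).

Pure-strategy Nash equilibria: (Plus, Standard); (Premium, Budget)

Velox against Budget: payoffs -2, -1, -3 → best response Premium.
Velox against Standard: payoffs 3, -3, -5 → best response Plus.
Velox against Plus: payoffs 5, 2, 4 → best response Plus.
Turo against Plus: payoffs -1, 1, -4 → best response Standard.
Turo against Premium: payoffs 5, 0, 3 → best response Budget.
Turo against Elite: payoffs 0, -2, -5 → best response Budget.
Mutual best responses: (Plus, Standard); (Premium, Budget).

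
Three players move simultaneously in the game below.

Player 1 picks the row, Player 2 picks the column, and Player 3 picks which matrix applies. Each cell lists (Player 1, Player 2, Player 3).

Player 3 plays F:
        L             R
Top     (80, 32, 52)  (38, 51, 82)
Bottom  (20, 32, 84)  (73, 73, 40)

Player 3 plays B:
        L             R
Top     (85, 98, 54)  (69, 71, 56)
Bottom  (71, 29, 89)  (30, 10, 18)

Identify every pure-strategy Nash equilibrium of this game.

(Top, L, B) and (Bottom, R, F)

(Top, L, F): Player 2 can switch to R (32 → 51). Not NE.
(Top, L, B): Player 1 gets 85, best alternative 71; Player 2 gets 98, best alternative 71; Player 3 gets 54, best alternative 52. No profitable deviation — NE.
(Top, R, F): Player 1 can switch to Bottom (38 → 73). Not NE.
(Top, R, B): Player 2 can switch to L (71 → 98). Not NE.
(Bottom, L, F): Player 1 can switch to Top (20 → 80). Not NE.
(Bottom, L, B): Player 1 can switch to Top (71 → 85). Not NE.
(Bottom, R, F): Player 1 gets 73, best alternative 38; Player 2 gets 73, best alternative 32; Player 3 gets 40, best alternative 18. No profitable deviation — NE.
(Bottom, R, B): Player 1 can switch to Top (30 → 69). Not NE.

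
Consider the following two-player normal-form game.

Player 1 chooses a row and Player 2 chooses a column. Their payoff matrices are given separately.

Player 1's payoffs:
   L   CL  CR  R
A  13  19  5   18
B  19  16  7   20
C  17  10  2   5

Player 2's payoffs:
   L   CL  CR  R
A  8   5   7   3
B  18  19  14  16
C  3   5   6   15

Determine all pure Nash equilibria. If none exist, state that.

There is no pure-strategy Nash equilibrium.

For each player, find the best response to each opponent profile; mutual best responses are the pure NE.
Player 1 against L: payoffs 13, 19, 17 → best response B.
Player 1 against CL: payoffs 19, 16, 10 → best response A.
Player 1 against CR: payoffs 5, 7, 2 → best response B.
Player 1 against R: payoffs 18, 20, 5 → best response B.
Player 2 against A: payoffs 8, 5, 7, 3 → best response L.
Player 2 against B: payoffs 18, 19, 14, 16 → best response CL.
Player 2 against C: payoffs 3, 5, 6, 15 → best response R.
No profile is a mutual best response for all players.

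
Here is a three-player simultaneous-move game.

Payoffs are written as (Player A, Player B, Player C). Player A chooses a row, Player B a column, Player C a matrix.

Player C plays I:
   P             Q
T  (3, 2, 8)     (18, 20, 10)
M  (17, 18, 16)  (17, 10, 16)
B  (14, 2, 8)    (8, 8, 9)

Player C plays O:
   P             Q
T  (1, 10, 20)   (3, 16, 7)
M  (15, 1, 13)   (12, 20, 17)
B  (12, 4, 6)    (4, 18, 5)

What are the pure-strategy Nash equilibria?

Pure-strategy Nash equilibria: (T, Q, I) and (M, P, I) and (M, Q, O)

For each player, find the best response to each opponent profile; mutual best responses are the pure NE.
Player A against (P, I): payoffs 3, 17, 14 → best response M.
Player A against (P, O): payoffs 1, 15, 12 → best response M.
Player A against (Q, I): payoffs 18, 17, 8 → best response T.
Player A against (Q, O): payoffs 3, 12, 4 → best response M.
Player B against (T, I): payoffs 2, 20 → best response Q.
Player B against (T, O): payoffs 10, 16 → best response Q.
Player B against (M, I): payoffs 18, 10 → best response P.
Player B against (M, O): payoffs 1, 20 → best response Q.
Player B against (B, I): payoffs 2, 8 → best response Q.
Player B against (B, O): payoffs 4, 18 → best response Q.
Player C against (T, P): payoffs 8, 20 → best response O.
Player C against (T, Q): payoffs 10, 7 → best response I.
Player C against (M, P): payoffs 16, 13 → best response I.
Player C against (M, Q): payoffs 16, 17 → best response O.
Player C against (B, P): payoffs 8, 6 → best response I.
Player C against (B, Q): payoffs 9, 5 → best response I.
Mutual best responses: (T, Q, I); (M, P, I); (M, Q, O).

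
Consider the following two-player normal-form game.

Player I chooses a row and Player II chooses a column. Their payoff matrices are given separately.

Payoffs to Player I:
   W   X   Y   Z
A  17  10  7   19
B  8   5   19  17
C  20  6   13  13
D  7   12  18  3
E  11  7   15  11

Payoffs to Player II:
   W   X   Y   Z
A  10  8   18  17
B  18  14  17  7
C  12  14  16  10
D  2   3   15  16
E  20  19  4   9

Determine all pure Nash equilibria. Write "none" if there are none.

No pure-strategy Nash equilibrium.

For each player, find the best response to each opponent profile; mutual best responses are the pure NE.
Player I against W: payoffs 17, 8, 20, 7, 11 → best response C.
Player I against X: payoffs 10, 5, 6, 12, 7 → best response D.
Player I against Y: payoffs 7, 19, 13, 18, 15 → best response B.
Player I against Z: payoffs 19, 17, 13, 3, 11 → best response A.
Player II against A: payoffs 10, 8, 18, 17 → best response Y.
Player II against B: payoffs 18, 14, 17, 7 → best response W.
Player II against C: payoffs 12, 14, 16, 10 → best response Y.
Player II against D: payoffs 2, 3, 15, 16 → best response Z.
Player II against E: payoffs 20, 19, 4, 9 → best response W.
No profile is a mutual best response for all players.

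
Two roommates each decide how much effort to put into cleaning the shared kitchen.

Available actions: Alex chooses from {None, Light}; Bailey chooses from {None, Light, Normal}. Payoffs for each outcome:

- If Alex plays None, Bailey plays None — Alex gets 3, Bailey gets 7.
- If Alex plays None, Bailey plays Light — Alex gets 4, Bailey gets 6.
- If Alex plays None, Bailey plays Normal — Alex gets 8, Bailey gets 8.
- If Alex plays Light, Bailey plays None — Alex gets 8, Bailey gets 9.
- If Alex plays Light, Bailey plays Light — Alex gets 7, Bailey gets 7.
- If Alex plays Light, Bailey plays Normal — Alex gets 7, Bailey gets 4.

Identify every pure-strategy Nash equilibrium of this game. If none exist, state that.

The pure Nash equilibria are (None, Normal) and (Light, None).

(None, None): Alex can switch to Light (3 → 8). Not NE.
(None, Light): Alex can switch to Light (4 → 7). Not NE.
(None, Normal): Alex gets 8, best alternative 7; Bailey gets 8, best alternative 7. No profitable deviation — NE.
(Light, None): Alex gets 8, best alternative 3; Bailey gets 9, best alternative 7. No profitable deviation — NE.
(Light, Light): Bailey can switch to None (7 → 9). Not NE.
(Light, Normal): Alex can switch to None (7 → 8). Not NE.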